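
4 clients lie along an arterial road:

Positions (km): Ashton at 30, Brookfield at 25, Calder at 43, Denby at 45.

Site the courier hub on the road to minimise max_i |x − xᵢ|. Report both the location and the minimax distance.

location 35, max distance 10

The 1-center on a line is the midpoint of the two extreme points: leftmost at 25, rightmost at 45.
Optimal location = (25 + 45)/2 = 35; maximum distance = (45 − 25)/2 = 10.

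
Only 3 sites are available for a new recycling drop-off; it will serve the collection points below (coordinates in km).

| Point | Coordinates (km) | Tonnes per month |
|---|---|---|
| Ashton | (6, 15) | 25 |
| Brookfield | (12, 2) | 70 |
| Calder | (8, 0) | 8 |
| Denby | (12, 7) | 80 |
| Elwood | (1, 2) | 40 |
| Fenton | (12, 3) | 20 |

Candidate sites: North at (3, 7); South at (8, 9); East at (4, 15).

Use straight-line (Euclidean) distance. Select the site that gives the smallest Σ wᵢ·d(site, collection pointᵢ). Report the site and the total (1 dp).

South, total 1692.4 km

Total weighted distance at each candidate:
  North (3, 7): total = 2135.5
  South (8, 9): total = 1692.4
  East (4, 15): total = 2969.9
Minimum is at South with total 1692.4 km.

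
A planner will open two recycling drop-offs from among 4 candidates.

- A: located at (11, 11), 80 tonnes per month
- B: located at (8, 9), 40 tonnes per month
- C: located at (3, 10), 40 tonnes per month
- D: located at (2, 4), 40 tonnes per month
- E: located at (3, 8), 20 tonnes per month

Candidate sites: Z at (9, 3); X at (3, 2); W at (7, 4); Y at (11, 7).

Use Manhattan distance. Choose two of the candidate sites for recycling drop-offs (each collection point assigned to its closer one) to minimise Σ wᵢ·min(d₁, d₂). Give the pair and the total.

Evaluate every pair (each demand assigned to the nearer of the two):
  {X, Y}: total = 1080
  {W, Y}: total = 1280
  {Z, Y}: total = 1460
  {Z, X}: total = 1640
  {X, W}: total = 1680
  {Z, W}: total = 1800
Best pair: {X, Y} with total 1080.

{X, Y}, total 1080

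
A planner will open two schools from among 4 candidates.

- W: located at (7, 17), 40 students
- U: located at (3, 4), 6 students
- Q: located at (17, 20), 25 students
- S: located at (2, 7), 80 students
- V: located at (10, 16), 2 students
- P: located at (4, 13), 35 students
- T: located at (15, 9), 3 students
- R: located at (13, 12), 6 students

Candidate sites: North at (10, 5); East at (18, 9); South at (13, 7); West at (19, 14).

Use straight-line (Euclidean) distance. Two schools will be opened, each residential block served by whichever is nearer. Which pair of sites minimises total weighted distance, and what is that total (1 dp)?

Evaluate every pair (each demand assigned to the nearer of the two):
  {North, West}: total = 1780.6
  {North, East}: total = 1888.3
  {North, South}: total = 1916.1
  {South, West}: total = 2002.7
  {East, South}: total = 2121.3
  {East, West}: total = 2609.7
Best pair: {North, West} with total 1780.6.

{North, West}, total 1780.6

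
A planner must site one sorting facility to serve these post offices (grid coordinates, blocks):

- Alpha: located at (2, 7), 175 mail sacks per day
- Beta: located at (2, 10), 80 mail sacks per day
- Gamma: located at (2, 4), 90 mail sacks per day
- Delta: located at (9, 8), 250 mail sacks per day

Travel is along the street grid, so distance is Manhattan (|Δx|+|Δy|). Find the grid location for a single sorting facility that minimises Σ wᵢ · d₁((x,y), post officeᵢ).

(2, 8)

Manhattan distance separates: Σwᵢ(|x−xᵢ|+|y−yᵢ|) = Σwᵢ|x−xᵢ| + Σwᵢ|y−yᵢ|, so x and y are optimised independently as 1-D weighted medians.
Total weight W = 595; half = 297.5.
x-coordinate, sorted with cumulative weight:
  x=2 (Alpha, w=175) cum 175
  x=2 (Beta, w=80) cum 255
  x=2 (Gamma, w=90) cum 345  ← median
  x=9 (Delta, w=250) cum 595
⇒ x* = 2
y-coordinate, sorted with cumulative weight:
  y=4 (Gamma, w=90) cum 90
  y=7 (Alpha, w=175) cum 265
  y=8 (Delta, w=250) cum 515  ← median
  y=10 (Beta, w=80) cum 595
⇒ y* = 8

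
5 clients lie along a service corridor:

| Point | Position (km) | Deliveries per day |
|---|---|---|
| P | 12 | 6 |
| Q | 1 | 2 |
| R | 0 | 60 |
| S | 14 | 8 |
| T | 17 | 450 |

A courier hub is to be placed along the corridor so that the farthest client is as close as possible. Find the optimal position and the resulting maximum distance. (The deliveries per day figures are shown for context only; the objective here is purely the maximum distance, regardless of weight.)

location 8.5, max distance 8.5

The 1-center on a line is the midpoint of the two extreme points: leftmost at 0, rightmost at 17.
Optimal location = (0 + 17)/2 = 8.5; maximum distance = (17 − 0)/2 = 8.5.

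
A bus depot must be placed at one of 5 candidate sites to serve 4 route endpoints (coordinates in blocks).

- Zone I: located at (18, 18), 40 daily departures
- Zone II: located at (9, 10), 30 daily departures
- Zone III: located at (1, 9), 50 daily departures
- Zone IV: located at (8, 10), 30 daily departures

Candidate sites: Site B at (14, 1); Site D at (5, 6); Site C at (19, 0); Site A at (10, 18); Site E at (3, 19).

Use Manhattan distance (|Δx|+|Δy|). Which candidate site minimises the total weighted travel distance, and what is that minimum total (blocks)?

Total weighted distance at each candidate:
  Site B (14, 1): total = 2760
  Site D (5, 6): total = 1800
  Site C (19, 0): total = 3340
  Site A (10, 18): total = 1790
  Site E (3, 19): total = 2110
Minimum is at Site A with total 1790 blocks.

Site A, total 1790 blocks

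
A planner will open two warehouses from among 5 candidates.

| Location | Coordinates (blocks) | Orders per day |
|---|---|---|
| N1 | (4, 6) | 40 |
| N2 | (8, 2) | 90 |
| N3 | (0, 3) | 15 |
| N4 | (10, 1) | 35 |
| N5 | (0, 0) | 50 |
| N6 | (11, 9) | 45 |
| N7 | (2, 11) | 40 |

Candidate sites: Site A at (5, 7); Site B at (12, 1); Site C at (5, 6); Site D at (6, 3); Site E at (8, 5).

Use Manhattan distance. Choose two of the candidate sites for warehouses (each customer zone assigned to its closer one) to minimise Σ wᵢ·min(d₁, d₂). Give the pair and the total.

{Site A, Site D}, total 1740

Evaluate every pair (each demand assigned to the nearer of the two):
  {Site A, Site D}: total = 1740
  {Site C, Site D}: total = 1785
  {Site C, Site E}: total = 1825
  {Site A, Site E}: total = 1890
  {Site B, Site C}: total = 1955
  {Site B, Site D}: total = 1965
  {Site A, Site B}: total = 1975
  {Site D, Site E}: total = 2015
  {Site B, Site E}: total = 2135
  {Site A, Site C}: total = 2330
Best pair: {Site A, Site D} with total 1740.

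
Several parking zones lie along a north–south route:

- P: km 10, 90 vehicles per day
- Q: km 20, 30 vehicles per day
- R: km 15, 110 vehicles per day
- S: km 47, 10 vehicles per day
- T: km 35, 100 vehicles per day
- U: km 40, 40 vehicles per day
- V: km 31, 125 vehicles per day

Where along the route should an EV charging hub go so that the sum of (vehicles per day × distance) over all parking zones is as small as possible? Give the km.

x = 31

For a sum of weighted absolute distances on a line, the optimum is the weighted median (not the mean). Total weight W = 505; half-weight = 252.5.
Sort by position and accumulate weight:
  km 10 (P, w=90) → cum 90
  km 15 (R, w=110) → cum 200
  km 20 (Q, w=30) → cum 230
  km 31 (V, w=125) → cum 355  ≥ 252.5 → median here
  km 35 (T, w=100) → cum 455
  km 40 (U, w=40) → cum 495
  km 47 (S, w=10) → cum 505
Optimal location: km 31.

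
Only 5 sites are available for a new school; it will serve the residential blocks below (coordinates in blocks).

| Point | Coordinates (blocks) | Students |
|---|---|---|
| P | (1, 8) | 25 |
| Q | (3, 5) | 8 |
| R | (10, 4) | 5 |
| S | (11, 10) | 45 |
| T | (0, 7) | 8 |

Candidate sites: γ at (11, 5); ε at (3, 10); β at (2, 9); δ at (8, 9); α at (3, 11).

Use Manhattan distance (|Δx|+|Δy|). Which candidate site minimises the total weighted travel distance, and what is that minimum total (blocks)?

Total weighted distance at each candidate:
  γ (11, 5): total = 728
  ε (3, 10): total = 613
  β (2, 9): total = 637
  δ (8, 9): total = 567
  α (3, 11): total = 704
Minimum is at δ with total 567 blocks.

δ, total 567 blocks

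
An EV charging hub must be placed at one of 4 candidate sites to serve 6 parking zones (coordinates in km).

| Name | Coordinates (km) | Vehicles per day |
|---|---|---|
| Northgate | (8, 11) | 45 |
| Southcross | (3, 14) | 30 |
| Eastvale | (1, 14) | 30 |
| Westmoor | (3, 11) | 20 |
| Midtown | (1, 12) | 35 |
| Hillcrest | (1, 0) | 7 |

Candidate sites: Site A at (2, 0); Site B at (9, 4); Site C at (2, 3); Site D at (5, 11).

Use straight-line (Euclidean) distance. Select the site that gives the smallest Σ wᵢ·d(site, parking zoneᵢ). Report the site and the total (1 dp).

Site D, total 659.4 km

Total weighted distance at each candidate:
  Site A (2, 0): total = 2055.4
  Site B (9, 4): total = 1695.2
  Site C (2, 3): total = 1613.0
  Site D (5, 11): total = 659.4
Minimum is at Site D with total 659.4 km.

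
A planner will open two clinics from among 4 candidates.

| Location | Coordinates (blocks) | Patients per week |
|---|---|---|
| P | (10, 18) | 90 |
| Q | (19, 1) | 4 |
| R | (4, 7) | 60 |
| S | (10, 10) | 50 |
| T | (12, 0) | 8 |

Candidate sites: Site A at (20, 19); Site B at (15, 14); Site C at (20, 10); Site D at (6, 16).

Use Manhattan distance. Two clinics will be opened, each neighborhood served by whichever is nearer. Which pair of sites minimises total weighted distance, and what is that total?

Evaluate every pair (each demand assigned to the nearer of the two):
  {Site B, Site D}: total = 1854
  {Site C, Site D}: total = 1884
  {Site A, Site D}: total = 1952
  {Site B, Site C}: total = 2516
  {Site A, Site B}: total = 2544
  {Site A, Site C}: total = 2814
Best pair: {Site B, Site D} with total 1854.

{Site B, Site D}, total 1854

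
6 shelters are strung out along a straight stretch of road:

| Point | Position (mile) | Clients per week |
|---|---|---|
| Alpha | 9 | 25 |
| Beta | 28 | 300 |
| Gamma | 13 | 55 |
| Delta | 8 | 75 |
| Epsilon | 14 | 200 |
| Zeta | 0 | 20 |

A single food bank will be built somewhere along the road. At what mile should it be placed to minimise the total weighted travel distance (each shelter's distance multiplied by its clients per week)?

x = 14

For a sum of weighted absolute distances on a line, the optimum is the weighted median (not the mean). Total weight W = 675; half-weight = 337.5.
Sort by position and accumulate weight:
  mile 0 (Zeta, w=20) → cum 20
  mile 8 (Delta, w=75) → cum 95
  mile 9 (Alpha, w=25) → cum 120
  mile 13 (Gamma, w=55) → cum 175
  mile 14 (Epsilon, w=200) → cum 375  ≥ 337.5 → median here
  mile 28 (Beta, w=300) → cum 675
Optimal location: mile 14.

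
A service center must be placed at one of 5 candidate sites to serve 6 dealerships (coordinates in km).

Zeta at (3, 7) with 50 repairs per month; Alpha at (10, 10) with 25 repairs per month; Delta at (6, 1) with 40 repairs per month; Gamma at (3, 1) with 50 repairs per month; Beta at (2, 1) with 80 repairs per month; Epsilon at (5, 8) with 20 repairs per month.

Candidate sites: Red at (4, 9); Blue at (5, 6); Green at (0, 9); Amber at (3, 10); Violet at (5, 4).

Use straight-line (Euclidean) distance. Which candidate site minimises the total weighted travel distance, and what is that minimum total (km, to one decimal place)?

Violet, total 1101.7 km

Total weighted distance at each candidate:
  Red (4, 9): total = 1684.8
  Blue (5, 6): total = 1251.6
  Green (0, 9): total = 2020.4
  Amber (3, 10): total = 1935.5
  Violet (5, 4): total = 1101.7
Minimum is at Violet with total 1101.7 km.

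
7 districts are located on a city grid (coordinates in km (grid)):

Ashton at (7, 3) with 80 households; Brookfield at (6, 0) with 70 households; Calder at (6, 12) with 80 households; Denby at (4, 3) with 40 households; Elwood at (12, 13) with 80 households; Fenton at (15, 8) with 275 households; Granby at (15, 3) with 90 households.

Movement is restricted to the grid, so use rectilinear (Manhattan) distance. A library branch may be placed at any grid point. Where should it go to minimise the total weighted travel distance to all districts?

(15, 8)

Manhattan distance separates: Σwᵢ(|x−xᵢ|+|y−yᵢ|) = Σwᵢ|x−xᵢ| + Σwᵢ|y−yᵢ|, so x and y are optimised independently as 1-D weighted medians.
Total weight W = 715; half = 357.5.
x-coordinate, sorted with cumulative weight:
  x=4 (Denby, w=40) cum 40
  x=6 (Brookfield, w=70) cum 110
  x=6 (Calder, w=80) cum 190
  x=7 (Ashton, w=80) cum 270
  x=12 (Elwood, w=80) cum 350
  x=15 (Fenton, w=275) cum 625  ← median
  x=15 (Granby, w=90) cum 715
⇒ x* = 15
y-coordinate, sorted with cumulative weight:
  y=0 (Brookfield, w=70) cum 70
  y=3 (Ashton, w=80) cum 150
  y=3 (Denby, w=40) cum 190
  y=3 (Granby, w=90) cum 280
  y=8 (Fenton, w=275) cum 555  ← median
  y=12 (Calder, w=80) cum 635
  y=13 (Elwood, w=80) cum 715
⇒ y* = 8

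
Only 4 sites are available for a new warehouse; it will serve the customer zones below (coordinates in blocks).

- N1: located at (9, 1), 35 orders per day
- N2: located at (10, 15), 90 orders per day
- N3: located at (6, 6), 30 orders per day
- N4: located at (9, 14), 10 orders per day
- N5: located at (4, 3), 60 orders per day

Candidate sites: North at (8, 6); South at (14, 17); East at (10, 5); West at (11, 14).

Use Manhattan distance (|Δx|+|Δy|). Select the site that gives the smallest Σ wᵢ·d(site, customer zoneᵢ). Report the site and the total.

North, total 1770 blocks

Total weighted distance at each candidate:
  North (8, 6): total = 1770
  South (14, 17): total = 3365
  East (10, 5): total = 1805
  West (11, 14): total = 2195
Minimum is at North with total 1770 blocks.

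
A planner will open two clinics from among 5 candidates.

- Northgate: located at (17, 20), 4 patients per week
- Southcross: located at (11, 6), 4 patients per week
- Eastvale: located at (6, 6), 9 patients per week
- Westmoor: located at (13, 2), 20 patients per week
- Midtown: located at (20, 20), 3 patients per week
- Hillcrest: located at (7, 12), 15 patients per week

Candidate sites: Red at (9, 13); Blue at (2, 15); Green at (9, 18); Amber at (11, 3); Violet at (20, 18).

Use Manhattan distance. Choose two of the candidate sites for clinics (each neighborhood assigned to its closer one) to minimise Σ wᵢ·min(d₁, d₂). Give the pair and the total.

{Red, Amber}, total 303

Evaluate every pair (each demand assigned to the nearer of the two):
  {Red, Amber}: total = 303
  {Green, Amber}: total = 343
  {Amber, Violet}: total = 365
  {Blue, Amber}: total = 413
  {Red, Violet}: total = 497
  {Red, Green}: total = 550
  {Red, Blue}: total = 585
  {Green, Violet}: total = 737
  {Blue, Green}: total = 772
  {Blue, Violet}: total = 795
Best pair: {Red, Amber} with total 303.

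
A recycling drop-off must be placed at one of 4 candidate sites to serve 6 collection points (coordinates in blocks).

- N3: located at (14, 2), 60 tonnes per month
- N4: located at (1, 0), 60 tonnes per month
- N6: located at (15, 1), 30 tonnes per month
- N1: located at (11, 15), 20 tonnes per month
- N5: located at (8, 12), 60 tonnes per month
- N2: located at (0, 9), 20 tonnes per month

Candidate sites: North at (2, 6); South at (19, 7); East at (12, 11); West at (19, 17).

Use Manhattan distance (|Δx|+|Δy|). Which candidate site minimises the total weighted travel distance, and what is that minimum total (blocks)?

Total weighted distance at each candidate:
  North (2, 6): total = 3100
  South (19, 7): total = 4100
  East (12, 11): total = 3050
  West (19, 17): total = 5600
Minimum is at East with total 3050 blocks.

East, total 3050 blocks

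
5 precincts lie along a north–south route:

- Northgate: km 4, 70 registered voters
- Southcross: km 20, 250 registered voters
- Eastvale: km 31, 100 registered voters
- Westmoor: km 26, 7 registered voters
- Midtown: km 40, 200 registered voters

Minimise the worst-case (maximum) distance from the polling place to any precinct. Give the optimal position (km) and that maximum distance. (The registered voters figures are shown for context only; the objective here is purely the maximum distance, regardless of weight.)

The 1-center on a line is the midpoint of the two extreme points: leftmost at 4, rightmost at 40.
Optimal location = (4 + 40)/2 = 22; maximum distance = (40 − 4)/2 = 18.

location 22, max distance 18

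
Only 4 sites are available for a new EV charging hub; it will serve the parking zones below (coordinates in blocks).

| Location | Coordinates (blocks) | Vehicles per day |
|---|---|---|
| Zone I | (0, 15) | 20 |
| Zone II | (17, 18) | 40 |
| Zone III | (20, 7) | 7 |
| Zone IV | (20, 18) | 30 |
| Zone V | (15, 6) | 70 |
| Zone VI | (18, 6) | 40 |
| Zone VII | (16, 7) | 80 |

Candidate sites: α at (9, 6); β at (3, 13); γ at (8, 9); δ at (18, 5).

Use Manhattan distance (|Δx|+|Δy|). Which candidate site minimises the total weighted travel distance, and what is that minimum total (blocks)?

δ, total 2238 blocks

Total weighted distance at each candidate:
  α (9, 6): total = 3354
  β (3, 13): total = 5411
  γ (8, 9): total = 3748
  δ (18, 5): total = 2238
Minimum is at δ with total 2238 blocks.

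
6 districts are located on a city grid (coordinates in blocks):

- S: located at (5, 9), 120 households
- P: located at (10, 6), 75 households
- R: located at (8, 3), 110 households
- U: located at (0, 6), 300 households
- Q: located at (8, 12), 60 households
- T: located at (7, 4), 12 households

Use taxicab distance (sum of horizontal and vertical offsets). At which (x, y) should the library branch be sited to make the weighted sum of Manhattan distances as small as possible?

Manhattan distance separates: Σwᵢ(|x−xᵢ|+|y−yᵢ|) = Σwᵢ|x−xᵢ| + Σwᵢ|y−yᵢ|, so x and y are optimised independently as 1-D weighted medians.
Total weight W = 677; half = 338.5.
x-coordinate, sorted with cumulative weight:
  x=0 (U, w=300) cum 300
  x=5 (S, w=120) cum 420  ← median
  x=7 (T, w=12) cum 432
  x=8 (R, w=110) cum 542
  x=8 (Q, w=60) cum 602
  x=10 (P, w=75) cum 677
⇒ x* = 5
y-coordinate, sorted with cumulative weight:
  y=3 (R, w=110) cum 110
  y=4 (T, w=12) cum 122
  y=6 (P, w=75) cum 197
  y=6 (U, w=300) cum 497  ← median
  y=9 (S, w=120) cum 617
  y=12 (Q, w=60) cum 677
⇒ y* = 6

(5, 6)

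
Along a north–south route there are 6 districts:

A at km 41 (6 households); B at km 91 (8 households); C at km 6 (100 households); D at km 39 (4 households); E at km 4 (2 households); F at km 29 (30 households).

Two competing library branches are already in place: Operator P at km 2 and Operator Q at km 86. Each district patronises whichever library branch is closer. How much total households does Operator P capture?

142

The indifferent point is the midpoint (2+86)/2 = 44; districts left of it (closer to Operator P at 2) go to Operator P, those right go to Operator Q.
  E at 4 (w=2) → Operator P
  C at 6 (w=100) → Operator P
  F at 29 (w=30) → Operator P
  D at 39 (w=4) → Operator P
  A at 41 (w=6) → Operator P
  B at 91 (w=8) → Operator Q
Operator P captures 142; Operator Q captures 8.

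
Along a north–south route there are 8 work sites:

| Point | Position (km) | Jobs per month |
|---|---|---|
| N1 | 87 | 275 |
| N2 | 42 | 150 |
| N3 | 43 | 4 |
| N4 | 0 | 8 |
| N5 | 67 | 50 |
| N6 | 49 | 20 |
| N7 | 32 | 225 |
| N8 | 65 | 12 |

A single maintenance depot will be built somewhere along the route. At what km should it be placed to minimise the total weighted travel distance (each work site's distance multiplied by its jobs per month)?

For a sum of weighted absolute distances on a line, the optimum is the weighted median (not the mean). Total weight W = 744; half-weight = 372.
Sort by position and accumulate weight:
  km 0 (N4, w=8) → cum 8
  km 32 (N7, w=225) → cum 233
  km 42 (N2, w=150) → cum 383  ≥ 372 → median here
  km 43 (N3, w=4) → cum 387
  km 49 (N6, w=20) → cum 407
  km 65 (N8, w=12) → cum 419
  km 67 (N5, w=50) → cum 469
  km 87 (N1, w=275) → cum 744
Optimal location: km 42.

x = 42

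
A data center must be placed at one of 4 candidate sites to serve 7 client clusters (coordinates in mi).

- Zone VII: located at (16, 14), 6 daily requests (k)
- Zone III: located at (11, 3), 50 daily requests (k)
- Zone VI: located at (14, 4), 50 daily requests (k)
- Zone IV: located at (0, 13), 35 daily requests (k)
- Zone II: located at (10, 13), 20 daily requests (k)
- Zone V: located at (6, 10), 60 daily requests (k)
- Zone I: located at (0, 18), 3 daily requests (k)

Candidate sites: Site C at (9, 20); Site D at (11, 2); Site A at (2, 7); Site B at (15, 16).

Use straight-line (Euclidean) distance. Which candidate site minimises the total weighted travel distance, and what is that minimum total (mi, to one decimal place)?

Total weighted distance at each candidate:
  Site C (9, 20): total = 2943.9
  Site D (11, 2): total = 1697.9
  Site A (2, 7): total = 1959.7
  Site B (15, 16): total = 2642.0
Minimum is at Site D with total 1697.9 mi.

Site D, total 1697.9 mi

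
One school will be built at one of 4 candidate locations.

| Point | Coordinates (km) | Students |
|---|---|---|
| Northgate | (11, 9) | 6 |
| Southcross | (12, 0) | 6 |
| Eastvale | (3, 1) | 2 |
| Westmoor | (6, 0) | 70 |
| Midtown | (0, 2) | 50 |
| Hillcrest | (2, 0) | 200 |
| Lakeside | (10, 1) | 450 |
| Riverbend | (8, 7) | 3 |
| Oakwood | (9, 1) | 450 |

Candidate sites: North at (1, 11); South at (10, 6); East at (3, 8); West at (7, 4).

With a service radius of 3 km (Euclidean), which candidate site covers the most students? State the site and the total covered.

South, covering 3

Coverage radius r = 3 km; a point is covered iff (Δx)²+(Δy)² ≤ 3² = 9.
  North (1, 11): covers {none} → 0
  South (10, 6): covers {Riverbend} → 3
  East (3, 8): covers {none} → 0
  West (7, 4): covers {none} → 0
Maximum coverage at South: 3 students.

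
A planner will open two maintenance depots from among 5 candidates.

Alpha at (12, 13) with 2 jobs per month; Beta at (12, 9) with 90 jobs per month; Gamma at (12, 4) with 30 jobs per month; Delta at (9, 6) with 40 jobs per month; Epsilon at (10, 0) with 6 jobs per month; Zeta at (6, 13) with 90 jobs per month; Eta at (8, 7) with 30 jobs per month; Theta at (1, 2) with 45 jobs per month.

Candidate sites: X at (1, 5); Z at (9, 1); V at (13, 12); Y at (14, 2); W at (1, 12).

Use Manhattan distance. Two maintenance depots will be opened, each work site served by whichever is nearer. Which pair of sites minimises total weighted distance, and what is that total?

Evaluate every pair (each demand assigned to the nearer of the two):
  {Z, V}: total = 2091
  {X, V}: total = 2203
  {V, W}: total = 2414
  {V, Y}: total = 2485
  {Z, W}: total = 2561
  {Y, W}: total = 2670
  {X, Z}: total = 2927
  {X, Y}: total = 2927
  {X, W}: total = 3033
  {Z, Y}: total = 3133
Best pair: {Z, V} with total 2091.

{Z, V}, total 2091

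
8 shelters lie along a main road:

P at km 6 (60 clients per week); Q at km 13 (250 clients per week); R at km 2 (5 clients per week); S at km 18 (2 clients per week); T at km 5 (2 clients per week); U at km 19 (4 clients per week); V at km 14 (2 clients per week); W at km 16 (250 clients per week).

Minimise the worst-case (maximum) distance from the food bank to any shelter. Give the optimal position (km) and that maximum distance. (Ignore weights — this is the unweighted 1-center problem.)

The 1-center on a line is the midpoint of the two extreme points: leftmost at 2, rightmost at 19.
Optimal location = (2 + 19)/2 = 10.5; maximum distance = (19 − 2)/2 = 8.5.

location 10.5, max distance 8.5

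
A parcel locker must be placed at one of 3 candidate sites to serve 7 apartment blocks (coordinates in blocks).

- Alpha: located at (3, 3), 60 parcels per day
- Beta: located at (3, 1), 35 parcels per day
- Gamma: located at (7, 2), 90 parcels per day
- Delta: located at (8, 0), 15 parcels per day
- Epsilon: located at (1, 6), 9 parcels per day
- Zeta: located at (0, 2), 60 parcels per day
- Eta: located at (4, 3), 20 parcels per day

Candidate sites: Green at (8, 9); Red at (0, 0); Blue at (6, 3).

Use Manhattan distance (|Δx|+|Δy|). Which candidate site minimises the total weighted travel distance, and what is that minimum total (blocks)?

Total weighted distance at each candidate:
  Green (8, 9): total = 3160
  Red (0, 0): total = 1753
  Blue (6, 3): total = 1142
Minimum is at Blue with total 1142 blocks.

Blue, total 1142 blocks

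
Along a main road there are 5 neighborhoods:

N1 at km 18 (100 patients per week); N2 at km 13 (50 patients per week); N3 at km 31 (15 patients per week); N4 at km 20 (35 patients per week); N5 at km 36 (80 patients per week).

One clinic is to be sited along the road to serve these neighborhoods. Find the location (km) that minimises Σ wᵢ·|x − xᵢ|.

For a sum of weighted absolute distances on a line, the optimum is the weighted median (not the mean). Total weight W = 280; half-weight = 140.
Sort by position and accumulate weight:
  km 13 (N2, w=50) → cum 50
  km 18 (N1, w=100) → cum 150  ≥ 140 → median here
  km 20 (N4, w=35) → cum 185
  km 31 (N3, w=15) → cum 200
  km 36 (N5, w=80) → cum 280
Optimal location: km 18.

x = 18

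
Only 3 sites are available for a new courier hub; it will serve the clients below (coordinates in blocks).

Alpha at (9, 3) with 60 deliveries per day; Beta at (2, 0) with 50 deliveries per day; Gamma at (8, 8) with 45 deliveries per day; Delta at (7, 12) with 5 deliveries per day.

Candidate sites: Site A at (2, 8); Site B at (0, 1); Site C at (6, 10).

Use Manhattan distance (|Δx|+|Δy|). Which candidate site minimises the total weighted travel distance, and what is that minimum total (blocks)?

Site A, total 1435 blocks

Total weighted distance at each candidate:
  Site A (2, 8): total = 1435
  Site B (0, 1): total = 1575
  Site C (6, 10): total = 1495
Minimum is at Site A with total 1435 blocks.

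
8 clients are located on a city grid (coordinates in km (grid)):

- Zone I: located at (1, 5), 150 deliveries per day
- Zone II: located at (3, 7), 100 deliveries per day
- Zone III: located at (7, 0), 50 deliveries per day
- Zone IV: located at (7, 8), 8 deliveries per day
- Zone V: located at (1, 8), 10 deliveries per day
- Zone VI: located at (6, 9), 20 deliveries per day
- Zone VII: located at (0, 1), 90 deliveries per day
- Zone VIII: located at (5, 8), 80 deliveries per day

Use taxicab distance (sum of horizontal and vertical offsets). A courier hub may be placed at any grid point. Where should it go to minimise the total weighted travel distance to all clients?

Manhattan distance separates: Σwᵢ(|x−xᵢ|+|y−yᵢ|) = Σwᵢ|x−xᵢ| + Σwᵢ|y−yᵢ|, so x and y are optimised independently as 1-D weighted medians.
Total weight W = 508; half = 254.
x-coordinate, sorted with cumulative weight:
  x=0 (Zone VII, w=90) cum 90
  x=1 (Zone I, w=150) cum 240
  x=1 (Zone V, w=10) cum 250
  x=3 (Zone II, w=100) cum 350  ← median
  x=5 (Zone VIII, w=80) cum 430
  x=6 (Zone VI, w=20) cum 450
  x=7 (Zone III, w=50) cum 500
  x=7 (Zone IV, w=8) cum 508
⇒ x* = 3
y-coordinate, sorted with cumulative weight:
  y=0 (Zone III, w=50) cum 50
  y=1 (Zone VII, w=90) cum 140
  y=5 (Zone I, w=150) cum 290  ← median
  y=7 (Zone II, w=100) cum 390
  y=8 (Zone IV, w=8) cum 398
  y=8 (Zone V, w=10) cum 408
  y=8 (Zone VIII, w=80) cum 488
  y=9 (Zone VI, w=20) cum 508
⇒ y* = 5

(3, 5)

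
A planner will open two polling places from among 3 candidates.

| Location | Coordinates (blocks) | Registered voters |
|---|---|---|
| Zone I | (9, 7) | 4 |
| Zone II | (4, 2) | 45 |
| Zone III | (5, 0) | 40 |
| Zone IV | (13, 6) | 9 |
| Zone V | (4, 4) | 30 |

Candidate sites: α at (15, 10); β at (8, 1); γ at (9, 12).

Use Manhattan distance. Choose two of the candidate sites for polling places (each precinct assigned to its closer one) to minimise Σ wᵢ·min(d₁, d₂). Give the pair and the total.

{α, β}, total 677

Evaluate every pair (each demand assigned to the nearer of the two):
  {α, β}: total = 677
  {β, γ}: total = 705
  {α, γ}: total = 1779
Best pair: {α, β} with total 677.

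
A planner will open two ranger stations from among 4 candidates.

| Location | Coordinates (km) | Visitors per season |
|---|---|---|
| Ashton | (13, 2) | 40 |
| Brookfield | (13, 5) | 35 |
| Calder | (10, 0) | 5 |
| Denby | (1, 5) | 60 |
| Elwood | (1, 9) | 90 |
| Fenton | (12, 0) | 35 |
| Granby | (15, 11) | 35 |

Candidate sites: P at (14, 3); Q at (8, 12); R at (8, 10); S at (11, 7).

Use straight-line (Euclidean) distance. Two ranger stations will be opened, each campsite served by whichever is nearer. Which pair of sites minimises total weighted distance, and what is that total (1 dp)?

Evaluate every pair (each demand assigned to the nearer of the two):
  {P, R}: total = 1686.0
  {P, Q}: total = 1812.9
  {R, S}: total = 1947.8
  {P, S}: total = 2013.7
  {Q, S}: total = 2074.6
  {Q, R}: total = 2452.8
Best pair: {P, R} with total 1686.0.

{P, R}, total 1686.0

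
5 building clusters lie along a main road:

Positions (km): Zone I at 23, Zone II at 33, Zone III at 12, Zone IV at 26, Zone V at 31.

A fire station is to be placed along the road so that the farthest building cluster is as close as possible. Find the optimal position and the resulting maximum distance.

The 1-center on a line is the midpoint of the two extreme points: leftmost at 12, rightmost at 33.
Optimal location = (12 + 33)/2 = 22.5; maximum distance = (33 − 12)/2 = 10.5.

location 22.5, max distance 10.5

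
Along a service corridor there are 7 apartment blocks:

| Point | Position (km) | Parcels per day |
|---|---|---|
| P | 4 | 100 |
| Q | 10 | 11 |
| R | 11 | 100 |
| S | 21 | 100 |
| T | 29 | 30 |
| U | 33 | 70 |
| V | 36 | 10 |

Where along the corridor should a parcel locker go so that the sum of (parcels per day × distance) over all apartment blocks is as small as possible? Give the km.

For a sum of weighted absolute distances on a line, the optimum is the weighted median (not the mean). Total weight W = 421; half-weight = 210.5.
Sort by position and accumulate weight:
  km 4 (P, w=100) → cum 100
  km 10 (Q, w=11) → cum 111
  km 11 (R, w=100) → cum 211  ≥ 210.5 → median here
  km 21 (S, w=100) → cum 311
  km 29 (T, w=30) → cum 341
  km 33 (U, w=70) → cum 411
  km 36 (V, w=10) → cum 421
Optimal location: km 11.

x = 11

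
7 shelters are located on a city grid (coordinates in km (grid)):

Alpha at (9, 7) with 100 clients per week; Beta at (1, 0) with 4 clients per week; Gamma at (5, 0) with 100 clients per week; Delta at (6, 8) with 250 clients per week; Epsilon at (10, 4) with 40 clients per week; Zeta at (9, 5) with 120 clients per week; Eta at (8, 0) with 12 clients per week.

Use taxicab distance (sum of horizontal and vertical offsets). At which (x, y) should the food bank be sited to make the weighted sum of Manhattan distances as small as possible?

(6, 7)

Manhattan distance separates: Σwᵢ(|x−xᵢ|+|y−yᵢ|) = Σwᵢ|x−xᵢ| + Σwᵢ|y−yᵢ|, so x and y are optimised independently as 1-D weighted medians.
Total weight W = 626; half = 313.
x-coordinate, sorted with cumulative weight:
  x=1 (Beta, w=4) cum 4
  x=5 (Gamma, w=100) cum 104
  x=6 (Delta, w=250) cum 354  ← median
  x=8 (Eta, w=12) cum 366
  x=9 (Alpha, w=100) cum 466
  x=9 (Zeta, w=120) cum 586
  x=10 (Epsilon, w=40) cum 626
⇒ x* = 6
y-coordinate, sorted with cumulative weight:
  y=0 (Beta, w=4) cum 4
  y=0 (Gamma, w=100) cum 104
  y=0 (Eta, w=12) cum 116
  y=4 (Epsilon, w=40) cum 156
  y=5 (Zeta, w=120) cum 276
  y=7 (Alpha, w=100) cum 376  ← median
  y=8 (Delta, w=250) cum 626
⇒ y* = 7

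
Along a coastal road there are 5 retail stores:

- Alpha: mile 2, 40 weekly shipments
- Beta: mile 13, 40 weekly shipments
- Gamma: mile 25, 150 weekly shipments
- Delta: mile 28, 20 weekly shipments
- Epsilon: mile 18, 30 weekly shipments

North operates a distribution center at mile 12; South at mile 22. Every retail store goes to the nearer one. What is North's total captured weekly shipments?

80

The indifferent point is the midpoint (12+22)/2 = 17; retail stores left of it (closer to North at 12) go to North, those right go to South.
  Alpha at 2 (w=40) → North
  Beta at 13 (w=40) → North
  Epsilon at 18 (w=30) → South
  Gamma at 25 (w=150) → South
  Delta at 28 (w=20) → South
North captures 80; South captures 200.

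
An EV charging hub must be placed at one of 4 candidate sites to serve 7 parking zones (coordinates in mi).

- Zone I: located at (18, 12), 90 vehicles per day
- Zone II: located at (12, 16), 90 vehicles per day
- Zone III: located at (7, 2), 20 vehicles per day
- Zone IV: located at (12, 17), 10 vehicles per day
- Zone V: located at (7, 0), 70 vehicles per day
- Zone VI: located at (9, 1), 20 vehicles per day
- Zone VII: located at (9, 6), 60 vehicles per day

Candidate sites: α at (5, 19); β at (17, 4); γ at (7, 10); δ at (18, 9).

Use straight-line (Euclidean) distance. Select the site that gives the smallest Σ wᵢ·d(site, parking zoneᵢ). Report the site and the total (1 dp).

γ, total 3107.9 mi

Total weighted distance at each candidate:
  α (5, 19): total = 4951.6
  β (17, 4): total = 3658.4
  γ (7, 10): total = 3107.9
  δ (18, 9): total = 3265.5
Minimum is at γ with total 3107.9 mi.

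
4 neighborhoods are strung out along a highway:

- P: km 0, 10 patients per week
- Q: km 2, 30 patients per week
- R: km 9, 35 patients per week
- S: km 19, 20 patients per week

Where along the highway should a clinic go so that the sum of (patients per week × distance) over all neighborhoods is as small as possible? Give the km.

For a sum of weighted absolute distances on a line, the optimum is the weighted median (not the mean). Total weight W = 95; half-weight = 47.5.
Sort by position and accumulate weight:
  km 0 (P, w=10) → cum 10
  km 2 (Q, w=30) → cum 40
  km 9 (R, w=35) → cum 75  ≥ 47.5 → median here
  km 19 (S, w=20) → cum 95
Optimal location: km 9.

x = 9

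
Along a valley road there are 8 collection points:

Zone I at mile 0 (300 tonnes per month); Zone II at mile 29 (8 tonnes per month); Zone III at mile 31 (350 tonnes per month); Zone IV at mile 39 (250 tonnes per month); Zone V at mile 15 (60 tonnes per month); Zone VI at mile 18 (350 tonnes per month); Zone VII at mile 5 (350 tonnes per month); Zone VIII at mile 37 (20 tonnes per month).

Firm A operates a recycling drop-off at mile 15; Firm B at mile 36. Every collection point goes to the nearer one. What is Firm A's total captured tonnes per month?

1060

The indifferent point is the midpoint (15+36)/2 = 25.5; collection points left of it (closer to Firm A at 15) go to Firm A, those right go to Firm B.
  Zone I at 0 (w=300) → Firm A
  Zone VII at 5 (w=350) → Firm A
  Zone V at 15 (w=60) → Firm A
  Zone VI at 18 (w=350) → Firm A
  Zone II at 29 (w=8) → Firm B
  Zone III at 31 (w=350) → Firm B
  Zone VIII at 37 (w=20) → Firm B
  Zone IV at 39 (w=250) → Firm B
Firm A captures 1060; Firm B captures 628.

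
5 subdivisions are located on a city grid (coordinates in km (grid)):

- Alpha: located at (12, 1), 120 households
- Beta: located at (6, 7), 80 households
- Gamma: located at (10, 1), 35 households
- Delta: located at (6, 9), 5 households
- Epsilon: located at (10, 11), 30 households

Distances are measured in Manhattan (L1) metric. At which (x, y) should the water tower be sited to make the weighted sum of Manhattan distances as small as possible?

Manhattan distance separates: Σwᵢ(|x−xᵢ|+|y−yᵢ|) = Σwᵢ|x−xᵢ| + Σwᵢ|y−yᵢ|, so x and y are optimised independently as 1-D weighted medians.
Total weight W = 270; half = 135.
x-coordinate, sorted with cumulative weight:
  x=6 (Beta, w=80) cum 80
  x=6 (Delta, w=5) cum 85
  x=10 (Gamma, w=35) cum 120
  x=10 (Epsilon, w=30) cum 150  ← median
  x=12 (Alpha, w=120) cum 270
⇒ x* = 10
y-coordinate, sorted with cumulative weight:
  y=1 (Alpha, w=120) cum 120
  y=1 (Gamma, w=35) cum 155  ← median
  y=7 (Beta, w=80) cum 235
  y=9 (Delta, w=5) cum 240
  y=11 (Epsilon, w=30) cum 270
⇒ y* = 1

(10, 1)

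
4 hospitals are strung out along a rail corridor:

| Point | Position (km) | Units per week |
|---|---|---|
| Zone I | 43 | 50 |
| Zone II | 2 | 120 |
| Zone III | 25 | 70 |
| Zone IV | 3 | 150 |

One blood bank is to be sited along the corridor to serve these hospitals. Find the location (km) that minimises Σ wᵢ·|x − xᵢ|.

For a sum of weighted absolute distances on a line, the optimum is the weighted median (not the mean). Total weight W = 390; half-weight = 195.
Sort by position and accumulate weight:
  km 2 (Zone II, w=120) → cum 120
  km 3 (Zone IV, w=150) → cum 270  ≥ 195 → median here
  km 25 (Zone III, w=70) → cum 340
  km 43 (Zone I, w=50) → cum 390
Optimal location: km 3.

x = 3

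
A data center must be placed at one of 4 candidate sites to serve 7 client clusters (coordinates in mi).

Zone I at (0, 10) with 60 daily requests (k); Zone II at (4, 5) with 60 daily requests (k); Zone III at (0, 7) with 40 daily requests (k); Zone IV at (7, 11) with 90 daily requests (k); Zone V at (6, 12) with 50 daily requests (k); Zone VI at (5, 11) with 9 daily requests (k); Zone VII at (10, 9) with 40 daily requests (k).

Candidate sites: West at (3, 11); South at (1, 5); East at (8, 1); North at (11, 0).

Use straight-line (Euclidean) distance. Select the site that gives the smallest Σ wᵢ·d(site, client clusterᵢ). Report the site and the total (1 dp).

Total weighted distance at each candidate:
  West (3, 11): total = 1582.0
  South (1, 5): total = 2228.0
  East (8, 1): total = 3349.2
  North (11, 0): total = 4108.0
Minimum is at West with total 1582.0 mi.

West, total 1582.0 mi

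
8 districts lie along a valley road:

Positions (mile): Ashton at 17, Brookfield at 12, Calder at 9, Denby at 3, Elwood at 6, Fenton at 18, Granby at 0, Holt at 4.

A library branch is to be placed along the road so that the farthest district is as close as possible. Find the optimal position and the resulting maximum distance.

The 1-center on a line is the midpoint of the two extreme points: leftmost at 0, rightmost at 18.
Optimal location = (0 + 18)/2 = 9; maximum distance = (18 − 0)/2 = 9.

location 9, max distance 9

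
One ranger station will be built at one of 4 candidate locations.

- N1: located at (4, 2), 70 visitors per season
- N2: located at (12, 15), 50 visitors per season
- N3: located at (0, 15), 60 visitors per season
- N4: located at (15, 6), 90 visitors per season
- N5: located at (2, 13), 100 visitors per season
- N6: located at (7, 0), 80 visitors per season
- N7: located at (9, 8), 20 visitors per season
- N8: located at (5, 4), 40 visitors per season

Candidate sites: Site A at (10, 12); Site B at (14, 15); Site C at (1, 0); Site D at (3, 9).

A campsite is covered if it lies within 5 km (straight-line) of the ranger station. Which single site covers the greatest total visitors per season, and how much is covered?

Site D, covering 100

Coverage radius r = 5 km; a point is covered iff (Δx)²+(Δy)² ≤ 5² = 25.
  Site A (10, 12): covers {N2, N7} → 70
  Site B (14, 15): covers {N2} → 50
  Site C (1, 0): covers {N1} → 70
  Site D (3, 9): covers {N5} → 100
Maximum coverage at Site D: 100 visitors per season.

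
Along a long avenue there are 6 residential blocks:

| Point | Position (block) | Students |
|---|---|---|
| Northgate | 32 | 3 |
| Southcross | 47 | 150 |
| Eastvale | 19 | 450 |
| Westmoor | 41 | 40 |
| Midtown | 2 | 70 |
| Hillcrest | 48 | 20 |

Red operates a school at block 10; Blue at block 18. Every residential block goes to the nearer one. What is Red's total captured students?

The indifferent point is the midpoint (10+18)/2 = 14; residential blocks left of it (closer to Red at 10) go to Red, those right go to Blue.
  Midtown at 2 (w=70) → Red
  Eastvale at 19 (w=450) → Blue
  Northgate at 32 (w=3) → Blue
  Westmoor at 41 (w=40) → Blue
  Southcross at 47 (w=150) → Blue
  Hillcrest at 48 (w=20) → Blue
Red captures 70; Blue captures 663.

70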